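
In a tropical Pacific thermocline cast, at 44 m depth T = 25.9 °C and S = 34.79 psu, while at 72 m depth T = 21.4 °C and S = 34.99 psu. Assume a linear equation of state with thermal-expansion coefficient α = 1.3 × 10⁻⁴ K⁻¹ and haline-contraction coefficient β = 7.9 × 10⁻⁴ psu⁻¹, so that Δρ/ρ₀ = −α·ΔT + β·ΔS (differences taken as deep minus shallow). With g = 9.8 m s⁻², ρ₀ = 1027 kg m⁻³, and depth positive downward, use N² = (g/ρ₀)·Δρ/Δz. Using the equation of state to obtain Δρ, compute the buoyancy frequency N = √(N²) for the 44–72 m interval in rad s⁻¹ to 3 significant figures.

ΔT = -4.5 K, ΔS = +0.20 psu (deep − shallow).
Δρ/ρ₀ = −αΔT + βΔS = 5.85 × 10⁻⁴ + 1.58 × 10⁻⁴ = 7.43 × 10⁻⁴, so Δρ ≈ 0.7631 kg m⁻³.
N² = (g/ρ₀)·Δρ/Δz = g·(Δρ/ρ₀)/Δz = 9.8 × 7.43 × 10⁻⁴ / 28 = 2.6005 × 10⁻⁴ s⁻².
N = √(2.6005 × 10⁻⁴) = 0.016126 rad s⁻¹ ≈ 0.0161 rad s⁻¹.

0.0161 rad s⁻¹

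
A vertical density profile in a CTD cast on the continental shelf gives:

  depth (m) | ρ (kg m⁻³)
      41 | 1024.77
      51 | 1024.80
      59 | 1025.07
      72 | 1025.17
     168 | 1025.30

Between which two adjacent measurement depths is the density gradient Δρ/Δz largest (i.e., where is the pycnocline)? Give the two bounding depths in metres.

51–59 m

Compute the density gradient over each adjacent pair:
  41–51 m: Δρ/Δz = 0.03/10 = 3.0 × 10⁻³ kg m⁻⁴
  51–59 m: Δρ/Δz = 0.27/8 = 0.034 kg m⁻⁴
  59–72 m: Δρ/Δz = 0.10/13 = 7.7 × 10⁻³ kg m⁻⁴
  72–168 m: Δρ/Δz = 0.13/96 = 1.4 × 10⁻³ kg m⁻⁴
The largest gradient is in the 51–59 m interval — the pycnocline.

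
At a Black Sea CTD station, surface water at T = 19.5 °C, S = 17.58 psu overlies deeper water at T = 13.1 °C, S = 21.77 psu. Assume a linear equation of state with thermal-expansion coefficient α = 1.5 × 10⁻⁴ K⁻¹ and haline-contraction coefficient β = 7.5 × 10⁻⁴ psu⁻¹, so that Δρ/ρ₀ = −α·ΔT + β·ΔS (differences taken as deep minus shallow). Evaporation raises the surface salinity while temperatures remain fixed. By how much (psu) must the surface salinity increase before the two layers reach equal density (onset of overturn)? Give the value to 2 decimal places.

Neutral buoyancy requires −α(T_deep − T_surf) + β(S_deep − S_surf′) = 0.
S_surf′ = S_deep − (α/β)·ΔT = 21.77 − (1.5 × 10⁻⁴/7.5 × 10⁻⁴)·(-6.4) = 23.0500 psu.
Increase required: 23.0500 − 17.58 = 5.4700 psu.

5.47 psu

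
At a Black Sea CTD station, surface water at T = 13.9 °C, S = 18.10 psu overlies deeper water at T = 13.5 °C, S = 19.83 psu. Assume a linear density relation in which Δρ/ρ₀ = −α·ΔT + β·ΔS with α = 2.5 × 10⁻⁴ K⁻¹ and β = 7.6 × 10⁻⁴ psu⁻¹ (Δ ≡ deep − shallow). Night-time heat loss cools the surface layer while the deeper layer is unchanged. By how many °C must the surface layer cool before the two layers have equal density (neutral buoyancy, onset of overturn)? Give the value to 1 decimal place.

5.7 °C

Neutral buoyancy requires Δρ = 0, i.e. −α(T_deep − T_surf′) + β(S_deep − S_surf) = 0.
T_surf′ = T_deep − (β/α)·ΔS = 13.5 − (7.6 × 10⁻⁴/2.5 × 10⁻⁴)·(+1.73) = 8.241 °C.
Cooling required: 13.9 − (8.241) = 5.659 °C.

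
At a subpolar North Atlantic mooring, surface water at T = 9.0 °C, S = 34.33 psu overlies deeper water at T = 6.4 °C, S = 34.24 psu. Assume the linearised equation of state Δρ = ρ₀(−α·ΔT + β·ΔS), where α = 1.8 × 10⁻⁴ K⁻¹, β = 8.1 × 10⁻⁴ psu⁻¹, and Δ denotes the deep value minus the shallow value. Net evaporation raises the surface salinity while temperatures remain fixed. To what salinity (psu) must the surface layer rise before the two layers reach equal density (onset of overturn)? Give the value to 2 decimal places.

Neutral buoyancy requires −α(T_deep − T_surf) + β(S_deep − S_surf′) = 0.
S_surf′ = S_deep − (α/β)·ΔT = 34.24 − (1.8 × 10⁻⁴/8.1 × 10⁻⁴)·(-2.6) = 34.8178 psu.
Increase required: 34.8178 − 34.33 = 0.4878 psu.

34.82 psu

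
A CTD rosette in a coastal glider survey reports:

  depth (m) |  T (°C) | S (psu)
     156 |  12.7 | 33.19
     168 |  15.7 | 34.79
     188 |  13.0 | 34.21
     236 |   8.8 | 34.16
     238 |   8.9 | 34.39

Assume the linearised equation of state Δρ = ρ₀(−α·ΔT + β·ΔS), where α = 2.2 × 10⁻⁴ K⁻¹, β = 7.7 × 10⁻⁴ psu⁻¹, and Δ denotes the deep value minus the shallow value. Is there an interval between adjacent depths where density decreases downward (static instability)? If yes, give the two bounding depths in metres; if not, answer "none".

none

Evaluate Δρ/ρ₀ = −αΔT + βΔS across each adjacent pair:
  156–168 m: −αΔT+βΔS = −(2.2 × 10⁻⁴)(+3.0)+(7.7 × 10⁻⁴)(+1.60) = 5.7 × 10⁻⁴ → stable
  168–188 m: −αΔT+βΔS = −(2.2 × 10⁻⁴)(-2.7)+(7.7 × 10⁻⁴)(-0.58) = 1.5 × 10⁻⁴ → stable
  188–236 m: −αΔT+βΔS = −(2.2 × 10⁻⁴)(-4.2)+(7.7 × 10⁻⁴)(-0.05) = 8.9 × 10⁻⁴ → stable
  236–238 m: −αΔT+βΔS = −(2.2 × 10⁻⁴)(+0.1)+(7.7 × 10⁻⁴)(+0.23) = 1.6 × 10⁻⁴ → stable
Every interval has Δρ > 0: the column is stably stratified throughout.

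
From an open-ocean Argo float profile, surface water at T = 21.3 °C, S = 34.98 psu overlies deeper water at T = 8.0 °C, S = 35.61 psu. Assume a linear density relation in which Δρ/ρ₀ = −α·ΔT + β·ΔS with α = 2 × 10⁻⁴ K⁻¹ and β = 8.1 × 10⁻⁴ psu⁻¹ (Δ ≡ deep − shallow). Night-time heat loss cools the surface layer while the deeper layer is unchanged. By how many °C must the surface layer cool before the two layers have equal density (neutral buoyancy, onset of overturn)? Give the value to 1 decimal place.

15.9 °C

Neutral buoyancy requires Δρ = 0, i.e. −α(T_deep − T_surf′) + β(S_deep − S_surf) = 0.
T_surf′ = T_deep − (β/α)·ΔS = 8.0 − (8.1 × 10⁻⁴/2 × 10⁻⁴)·(+0.63) = 5.449 °C.
Cooling required: 21.3 − (5.449) = 15.851 °C.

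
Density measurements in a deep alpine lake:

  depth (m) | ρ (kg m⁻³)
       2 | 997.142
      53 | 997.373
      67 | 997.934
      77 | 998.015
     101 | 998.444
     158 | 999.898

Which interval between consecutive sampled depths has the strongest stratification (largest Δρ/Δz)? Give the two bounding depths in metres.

Compute the density gradient over each adjacent pair:
  2–53 m: Δρ/Δz = 0.231/51 = 4.5 × 10⁻³ kg m⁻⁴
  53–67 m: Δρ/Δz = 0.561/14 = 0.040 kg m⁻⁴
  67–77 m: Δρ/Δz = 0.081/10 = 8.1 × 10⁻³ kg m⁻⁴
  77–101 m: Δρ/Δz = 0.429/24 = 0.018 kg m⁻⁴
  101–158 m: Δρ/Δz = 1.454/57 = 0.026 kg m⁻⁴
The largest gradient is in the 53–67 m interval — the pycnocline.

53–67 m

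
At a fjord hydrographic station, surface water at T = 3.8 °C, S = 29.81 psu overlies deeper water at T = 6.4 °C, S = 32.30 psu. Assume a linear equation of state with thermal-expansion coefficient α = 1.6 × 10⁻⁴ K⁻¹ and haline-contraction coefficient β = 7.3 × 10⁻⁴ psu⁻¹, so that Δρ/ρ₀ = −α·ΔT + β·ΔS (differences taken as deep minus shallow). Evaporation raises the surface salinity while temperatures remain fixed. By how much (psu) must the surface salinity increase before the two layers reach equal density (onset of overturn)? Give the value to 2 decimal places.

1.92 psu

Neutral buoyancy requires −α(T_deep − T_surf) + β(S_deep − S_surf′) = 0.
S_surf′ = S_deep − (α/β)·ΔT = 32.30 − (1.6 × 10⁻⁴/7.3 × 10⁻⁴)·(+2.6) = 31.7301 psu.
Increase required: 31.7301 − 29.81 = 1.9201 psu.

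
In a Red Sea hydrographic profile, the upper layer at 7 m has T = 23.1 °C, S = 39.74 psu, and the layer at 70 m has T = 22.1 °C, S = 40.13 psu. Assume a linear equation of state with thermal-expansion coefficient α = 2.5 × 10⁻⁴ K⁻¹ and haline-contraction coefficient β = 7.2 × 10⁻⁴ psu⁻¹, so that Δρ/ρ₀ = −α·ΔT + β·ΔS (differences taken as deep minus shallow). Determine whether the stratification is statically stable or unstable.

stable

ΔT = 22.1 − 23.1 = -1.0 K and ΔS = 40.13 − 39.74 = +0.39 psu (deep − shallow).
−αΔT = 2.50 × 10⁻⁴; βΔS = 2.808 × 10⁻⁴; sum Δρ/ρ₀ = 5.308 × 10⁻⁴.
Δρ/ρ₀ > 0, so Δρ > 0: deeper water is denser → statically stable.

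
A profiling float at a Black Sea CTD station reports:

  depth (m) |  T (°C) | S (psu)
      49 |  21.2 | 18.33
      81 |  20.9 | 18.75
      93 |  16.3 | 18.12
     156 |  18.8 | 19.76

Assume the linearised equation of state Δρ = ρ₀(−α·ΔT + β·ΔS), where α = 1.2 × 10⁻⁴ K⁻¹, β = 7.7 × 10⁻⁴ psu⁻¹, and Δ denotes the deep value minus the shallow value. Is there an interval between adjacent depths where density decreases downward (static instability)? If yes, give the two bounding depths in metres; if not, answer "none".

Evaluate Δρ/ρ₀ = −αΔT + βΔS across each adjacent pair:
  49–81 m: −αΔT+βΔS = −(1.2 × 10⁻⁴)(-0.3)+(7.7 × 10⁻⁴)(+0.42) = 3.6 × 10⁻⁴ → stable
  81–93 m: −αΔT+βΔS = −(1.2 × 10⁻⁴)(-4.6)+(7.7 × 10⁻⁴)(-0.63) = 6.7 × 10⁻⁵ → stable
  93–156 m: −αΔT+βΔS = −(1.2 × 10⁻⁴)(+2.5)+(7.7 × 10⁻⁴)(+1.64) = 9.6 × 10⁻⁴ → stable
Every interval has Δρ > 0: the column is stably stratified throughout.

none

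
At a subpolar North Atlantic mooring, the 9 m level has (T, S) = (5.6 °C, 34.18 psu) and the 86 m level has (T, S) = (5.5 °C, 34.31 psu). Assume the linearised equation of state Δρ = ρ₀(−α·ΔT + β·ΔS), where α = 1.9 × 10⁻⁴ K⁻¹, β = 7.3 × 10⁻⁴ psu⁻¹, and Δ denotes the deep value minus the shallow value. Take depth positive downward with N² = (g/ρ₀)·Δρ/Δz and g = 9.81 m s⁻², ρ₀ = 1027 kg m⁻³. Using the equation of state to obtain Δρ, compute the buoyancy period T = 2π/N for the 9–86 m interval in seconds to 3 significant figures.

1.65 × 10³ s

ΔT = -0.1 K, ΔS = +0.13 psu (deep − shallow).
Δρ/ρ₀ = −αΔT + βΔS = 1.90 × 10⁻⁵ + 9.49 × 10⁻⁵ = 1.139 × 10⁻⁴, so Δρ ≈ 0.1170 kg m⁻³.
N² = (g/ρ₀)·Δρ/Δz = g·(Δρ/ρ₀)/Δz = 9.81 × 1.139 × 10⁻⁴ / 77 = 1.4511 × 10⁻⁵ s⁻².
N = √(1.4511 × 10⁻⁵) = 3.8093 × 10⁻³ rad s⁻¹ → T = 2π/N = 1.6494 × 10³ s ≈ 1.65 × 10³ s.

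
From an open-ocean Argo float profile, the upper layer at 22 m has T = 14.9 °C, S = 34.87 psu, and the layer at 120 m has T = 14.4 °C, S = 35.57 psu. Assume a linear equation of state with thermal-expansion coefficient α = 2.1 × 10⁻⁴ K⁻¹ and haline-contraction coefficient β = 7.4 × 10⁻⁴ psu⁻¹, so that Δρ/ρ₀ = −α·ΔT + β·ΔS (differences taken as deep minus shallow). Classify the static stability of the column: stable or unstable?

ΔT = 14.4 − 14.9 = -0.5 K and ΔS = 35.57 − 34.87 = +0.70 psu (deep − shallow).
−αΔT = 1.05 × 10⁻⁴; βΔS = 5.18 × 10⁻⁴; sum Δρ/ρ₀ = 6.23 × 10⁻⁴.
Δρ/ρ₀ > 0, so Δρ > 0: deeper water is denser → statically stable.

stable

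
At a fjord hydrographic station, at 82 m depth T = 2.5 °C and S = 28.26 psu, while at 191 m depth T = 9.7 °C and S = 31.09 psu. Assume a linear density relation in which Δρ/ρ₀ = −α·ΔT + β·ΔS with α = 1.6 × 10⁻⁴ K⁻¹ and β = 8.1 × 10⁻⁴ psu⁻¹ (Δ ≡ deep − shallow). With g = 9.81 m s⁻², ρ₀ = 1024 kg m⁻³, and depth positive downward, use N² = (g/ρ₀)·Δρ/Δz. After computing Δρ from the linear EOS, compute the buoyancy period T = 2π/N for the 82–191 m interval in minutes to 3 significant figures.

ΔT = +7.2 K, ΔS = +2.83 psu (deep − shallow).
Δρ/ρ₀ = −αΔT + βΔS = -1.152 × 10⁻³ + 2.2923 × 10⁻³ = 1.1403 × 10⁻³, so Δρ ≈ 1.168 kg m⁻³.
N² = (g/ρ₀)·Δρ/Δz = g·(Δρ/ρ₀)/Δz = 9.81 × 1.1403 × 10⁻³ / 109 = 1.0263 × 10⁻⁴ s⁻².
N = √(1.0263 × 10⁻⁴) = 0.010131 rad s⁻¹ → T = 2π/N = 620.19 s = 10.337 min ≈ 10.3 min.

10.3 min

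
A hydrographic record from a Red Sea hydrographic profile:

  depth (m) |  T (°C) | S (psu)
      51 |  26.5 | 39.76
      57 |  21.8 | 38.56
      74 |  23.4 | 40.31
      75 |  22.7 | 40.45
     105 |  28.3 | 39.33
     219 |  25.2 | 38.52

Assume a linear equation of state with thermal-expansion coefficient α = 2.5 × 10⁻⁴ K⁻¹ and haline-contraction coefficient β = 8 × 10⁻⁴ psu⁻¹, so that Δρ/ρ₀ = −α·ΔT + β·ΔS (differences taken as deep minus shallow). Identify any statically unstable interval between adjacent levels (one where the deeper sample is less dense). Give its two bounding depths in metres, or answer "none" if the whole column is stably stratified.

Evaluate Δρ/ρ₀ = −αΔT + βΔS across each adjacent pair:
  51–57 m: −αΔT+βΔS = −(2.5 × 10⁻⁴)(-4.7)+(8 × 10⁻⁴)(-1.20) = 2.2 × 10⁻⁴ → stable
  57–74 m: −αΔT+βΔS = −(2.5 × 10⁻⁴)(+1.6)+(8 × 10⁻⁴)(+1.75) = 1.0 × 10⁻³ → stable
  74–75 m: −αΔT+βΔS = −(2.5 × 10⁻⁴)(-0.7)+(8 × 10⁻⁴)(+0.14) = 2.9 × 10⁻⁴ → stable
  75–105 m: −αΔT+βΔS = −(2.5 × 10⁻⁴)(+5.6)+(8 × 10⁻⁴)(-1.12) = -2.3 × 10⁻³ → UNSTABLE
  105–219 m: −αΔT+βΔS = −(2.5 × 10⁻⁴)(-3.1)+(8 × 10⁻⁴)(-0.81) = 1.3 × 10⁻⁴ → stable
The 75–105 m interval has Δρ < 0: lighter water underlies denser water.

75–105 m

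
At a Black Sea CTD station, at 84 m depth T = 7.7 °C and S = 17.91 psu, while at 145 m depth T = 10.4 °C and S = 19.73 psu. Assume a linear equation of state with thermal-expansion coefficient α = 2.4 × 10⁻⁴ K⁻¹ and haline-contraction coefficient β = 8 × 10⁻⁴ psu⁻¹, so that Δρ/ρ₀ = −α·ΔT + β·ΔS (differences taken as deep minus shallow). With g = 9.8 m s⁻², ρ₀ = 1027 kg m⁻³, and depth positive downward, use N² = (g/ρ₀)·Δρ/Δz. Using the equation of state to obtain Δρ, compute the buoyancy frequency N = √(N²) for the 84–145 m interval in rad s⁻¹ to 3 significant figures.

ΔT = +2.7 K, ΔS = +1.82 psu (deep − shallow).
Δρ/ρ₀ = −αΔT + βΔS = -6.48 × 10⁻⁴ + 1.456 × 10⁻³ = 8.08 × 10⁻⁴, so Δρ ≈ 0.8298 kg m⁻³.
N² = (g/ρ₀)·Δρ/Δz = g·(Δρ/ρ₀)/Δz = 9.8 × 8.08 × 10⁻⁴ / 61 = 1.2981 × 10⁻⁴ s⁻².
N = √(1.2981 × 10⁻⁴) = 0.011393 rad s⁻¹ ≈ 0.0114 rad s⁻¹.

0.0114 rad s⁻¹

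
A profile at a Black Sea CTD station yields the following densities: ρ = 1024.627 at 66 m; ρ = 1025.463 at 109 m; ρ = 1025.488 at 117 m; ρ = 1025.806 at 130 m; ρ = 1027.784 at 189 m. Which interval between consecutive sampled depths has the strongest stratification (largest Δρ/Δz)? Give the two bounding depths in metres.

130–189 m

Compute the density gradient over each adjacent pair:
  66–109 m: Δρ/Δz = 0.836/43 = 0.019 kg m⁻⁴
  109–117 m: Δρ/Δz = 0.025/8 = 3.1 × 10⁻³ kg m⁻⁴
  117–130 m: Δρ/Δz = 0.318/13 = 0.024 kg m⁻⁴
  130–189 m: Δρ/Δz = 1.978/59 = 0.034 kg m⁻⁴
The largest gradient is in the 130–189 m interval — the pycnocline.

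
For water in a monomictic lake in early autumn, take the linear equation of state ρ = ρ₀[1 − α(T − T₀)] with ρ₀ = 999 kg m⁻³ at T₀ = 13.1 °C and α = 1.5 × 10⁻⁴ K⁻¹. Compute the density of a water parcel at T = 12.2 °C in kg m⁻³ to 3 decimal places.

999.135 kg m⁻³

T − T₀ = -0.9 K.
Bracket = 1 − α·(-0.9) = 1 + (1.35 × 10⁻⁴) = 1.0001350.
ρ = 999 × 1.0001350 = 999.135 kg m⁻³.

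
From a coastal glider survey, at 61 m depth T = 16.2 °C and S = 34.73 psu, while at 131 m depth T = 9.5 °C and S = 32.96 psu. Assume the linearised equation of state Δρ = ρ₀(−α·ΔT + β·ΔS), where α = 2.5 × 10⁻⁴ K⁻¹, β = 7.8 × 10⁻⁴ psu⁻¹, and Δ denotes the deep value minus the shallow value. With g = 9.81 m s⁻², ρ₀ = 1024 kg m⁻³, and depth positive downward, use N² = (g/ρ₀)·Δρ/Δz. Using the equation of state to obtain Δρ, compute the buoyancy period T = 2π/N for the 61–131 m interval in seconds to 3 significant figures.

ΔT = -6.7 K, ΔS = -1.77 psu (deep − shallow).
Δρ/ρ₀ = −αΔT + βΔS = 1.675 × 10⁻³ − 1.3806 × 10⁻³ = 2.944 × 10⁻⁴, so Δρ ≈ 0.3015 kg m⁻³.
N² = (g/ρ₀)·Δρ/Δz = g·(Δρ/ρ₀)/Δz = 9.81 × 2.944 × 10⁻⁴ / 70 = 4.1258 × 10⁻⁵ s⁻².
N = √(4.1258 × 10⁻⁵) = 6.4232 × 10⁻³ rad s⁻¹ → T = 2π/N = 978.20 s ≈ 978 s.

978 s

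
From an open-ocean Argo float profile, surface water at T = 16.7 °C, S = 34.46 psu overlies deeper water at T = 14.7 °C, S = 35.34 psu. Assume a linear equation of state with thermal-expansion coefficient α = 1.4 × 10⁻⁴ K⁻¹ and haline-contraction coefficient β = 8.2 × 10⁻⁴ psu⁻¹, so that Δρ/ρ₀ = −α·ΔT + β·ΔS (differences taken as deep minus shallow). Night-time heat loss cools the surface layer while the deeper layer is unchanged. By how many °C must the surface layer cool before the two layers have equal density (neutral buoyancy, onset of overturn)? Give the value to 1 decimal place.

Neutral buoyancy requires Δρ = 0, i.e. −α(T_deep − T_surf′) + β(S_deep − S_surf) = 0.
T_surf′ = T_deep − (β/α)·ΔS = 14.7 − (8.2 × 10⁻⁴/1.4 × 10⁻⁴)·(+0.88) = 9.546 °C.
Cooling required: 16.7 − (9.546) = 7.154 °C.

7.2 °C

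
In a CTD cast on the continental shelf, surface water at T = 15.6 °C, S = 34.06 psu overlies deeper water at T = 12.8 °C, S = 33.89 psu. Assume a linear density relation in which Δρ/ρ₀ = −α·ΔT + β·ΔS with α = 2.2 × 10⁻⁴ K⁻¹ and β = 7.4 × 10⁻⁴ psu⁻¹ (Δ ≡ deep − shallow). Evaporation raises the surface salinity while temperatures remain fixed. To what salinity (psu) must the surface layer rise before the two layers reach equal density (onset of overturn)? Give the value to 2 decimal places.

Neutral buoyancy requires −α(T_deep − T_surf) + β(S_deep − S_surf′) = 0.
S_surf′ = S_deep − (α/β)·ΔT = 33.89 − (2.2 × 10⁻⁴/7.4 × 10⁻⁴)·(-2.8) = 34.7224 psu.
Increase required: 34.7224 − 34.06 = 0.6624 psu.

34.72 psu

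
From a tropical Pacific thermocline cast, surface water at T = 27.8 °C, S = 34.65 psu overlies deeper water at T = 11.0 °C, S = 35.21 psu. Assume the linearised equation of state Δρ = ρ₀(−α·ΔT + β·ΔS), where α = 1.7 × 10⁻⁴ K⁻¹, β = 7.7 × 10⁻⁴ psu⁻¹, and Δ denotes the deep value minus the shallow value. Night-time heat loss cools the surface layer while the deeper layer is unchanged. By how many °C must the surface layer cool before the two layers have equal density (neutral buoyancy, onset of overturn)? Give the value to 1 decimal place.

19.3 °C

Neutral buoyancy requires Δρ = 0, i.e. −α(T_deep − T_surf′) + β(S_deep − S_surf) = 0.
T_surf′ = T_deep − (β/α)·ΔS = 11.0 − (7.7 × 10⁻⁴/1.7 × 10⁻⁴)·(+0.56) = 8.464 °C.
Cooling required: 27.8 − (8.464) = 19.336 °C.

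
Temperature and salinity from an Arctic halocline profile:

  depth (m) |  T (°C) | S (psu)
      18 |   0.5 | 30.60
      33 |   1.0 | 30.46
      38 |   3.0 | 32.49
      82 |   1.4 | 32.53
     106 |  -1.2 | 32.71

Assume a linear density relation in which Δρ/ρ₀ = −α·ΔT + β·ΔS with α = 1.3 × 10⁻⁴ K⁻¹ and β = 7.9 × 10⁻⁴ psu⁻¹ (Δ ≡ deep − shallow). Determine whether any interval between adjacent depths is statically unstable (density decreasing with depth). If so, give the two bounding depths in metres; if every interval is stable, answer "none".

18–33 m

Evaluate Δρ/ρ₀ = −αΔT + βΔS across each adjacent pair:
  18–33 m: −αΔT+βΔS = −(1.3 × 10⁻⁴)(+0.5)+(7.9 × 10⁻⁴)(-0.14) = -1.8 × 10⁻⁴ → UNSTABLE
  33–38 m: −αΔT+βΔS = −(1.3 × 10⁻⁴)(+2.0)+(7.9 × 10⁻⁴)(+2.03) = 1.3 × 10⁻³ → stable
  38–82 m: −αΔT+βΔS = −(1.3 × 10⁻⁴)(-1.6)+(7.9 × 10⁻⁴)(+0.04) = 2.4 × 10⁻⁴ → stable
  82–106 m: −αΔT+βΔS = −(1.3 × 10⁻⁴)(-2.6)+(7.9 × 10⁻⁴)(+0.18) = 4.8 × 10⁻⁴ → stable
The 18–33 m interval has Δρ < 0: lighter water underlies denser water.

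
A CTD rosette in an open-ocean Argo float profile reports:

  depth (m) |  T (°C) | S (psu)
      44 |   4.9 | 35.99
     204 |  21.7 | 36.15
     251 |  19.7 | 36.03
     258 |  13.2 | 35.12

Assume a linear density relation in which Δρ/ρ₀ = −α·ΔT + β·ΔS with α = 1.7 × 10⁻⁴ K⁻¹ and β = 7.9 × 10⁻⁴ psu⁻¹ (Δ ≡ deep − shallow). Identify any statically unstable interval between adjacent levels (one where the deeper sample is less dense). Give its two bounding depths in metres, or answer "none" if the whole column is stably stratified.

Evaluate Δρ/ρ₀ = −αΔT + βΔS across each adjacent pair:
  44–204 m: −αΔT+βΔS = −(1.7 × 10⁻⁴)(+16.8)+(7.9 × 10⁻⁴)(+0.16) = -2.7 × 10⁻³ → UNSTABLE
  204–251 m: −αΔT+βΔS = −(1.7 × 10⁻⁴)(-2.0)+(7.9 × 10⁻⁴)(-0.12) = 2.5 × 10⁻⁴ → stable
  251–258 m: −αΔT+βΔS = −(1.7 × 10⁻⁴)(-6.5)+(7.9 × 10⁻⁴)(-0.91) = 3.9 × 10⁻⁴ → stable
The 44–204 m interval has Δρ < 0: lighter water underlies denser water.

44–204 m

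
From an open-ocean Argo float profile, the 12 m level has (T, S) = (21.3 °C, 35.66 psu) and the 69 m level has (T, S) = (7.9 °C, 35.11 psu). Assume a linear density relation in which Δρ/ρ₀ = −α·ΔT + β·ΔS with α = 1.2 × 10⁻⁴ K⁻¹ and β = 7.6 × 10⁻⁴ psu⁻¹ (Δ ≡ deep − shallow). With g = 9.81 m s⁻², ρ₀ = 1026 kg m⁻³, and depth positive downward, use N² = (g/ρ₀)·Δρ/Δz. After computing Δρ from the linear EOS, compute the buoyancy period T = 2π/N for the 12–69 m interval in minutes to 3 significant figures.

7.32 min

ΔT = -13.4 K, ΔS = -0.55 psu (deep − shallow).
Δρ/ρ₀ = −αΔT + βΔS = 1.608 × 10⁻³ − 4.18 × 10⁻⁴ = 1.19 × 10⁻³, so Δρ ≈ 1.221 kg m⁻³.
N² = (g/ρ₀)·Δρ/Δz = g·(Δρ/ρ₀)/Δz = 9.81 × 1.19 × 10⁻³ / 57 = 2.0481 × 10⁻⁴ s⁻².
N = √(2.0481 × 10⁻⁴) = 0.014311 rad s⁻¹ → T = 2π/N = 439.05 s = 7.3175 min ≈ 7.32 min.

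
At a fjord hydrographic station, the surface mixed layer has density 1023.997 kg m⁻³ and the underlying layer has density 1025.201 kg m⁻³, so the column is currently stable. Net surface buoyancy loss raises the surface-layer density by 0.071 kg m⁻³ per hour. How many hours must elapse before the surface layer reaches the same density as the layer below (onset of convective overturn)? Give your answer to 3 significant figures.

Density deficit of the surface layer: 1025.201 − 1023.997 = 1.204 kg m⁻³.
Required change = 1.204 / 0.071 = 17.0 hours.

17.0 hours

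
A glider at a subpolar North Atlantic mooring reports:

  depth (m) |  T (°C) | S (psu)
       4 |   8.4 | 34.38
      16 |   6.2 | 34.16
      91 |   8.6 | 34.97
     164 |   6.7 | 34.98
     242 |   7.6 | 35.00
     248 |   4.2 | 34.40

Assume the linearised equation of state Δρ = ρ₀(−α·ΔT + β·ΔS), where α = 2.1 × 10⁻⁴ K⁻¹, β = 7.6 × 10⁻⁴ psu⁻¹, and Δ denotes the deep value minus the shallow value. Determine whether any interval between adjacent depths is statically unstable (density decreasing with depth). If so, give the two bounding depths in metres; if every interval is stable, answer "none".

164–242 m

Evaluate Δρ/ρ₀ = −αΔT + βΔS across each adjacent pair:
  4–16 m: −αΔT+βΔS = −(2.1 × 10⁻⁴)(-2.2)+(7.6 × 10⁻⁴)(-0.22) = 2.9 × 10⁻⁴ → stable
  16–91 m: −αΔT+βΔS = −(2.1 × 10⁻⁴)(+2.4)+(7.6 × 10⁻⁴)(+0.81) = 1.1 × 10⁻⁴ → stable
  91–164 m: −αΔT+βΔS = −(2.1 × 10⁻⁴)(-1.9)+(7.6 × 10⁻⁴)(+0.01) = 4.1 × 10⁻⁴ → stable
  164–242 m: −αΔT+βΔS = −(2.1 × 10⁻⁴)(+0.9)+(7.6 × 10⁻⁴)(+0.02) = -1.7 × 10⁻⁴ → UNSTABLE
  242–248 m: −αΔT+βΔS = −(2.1 × 10⁻⁴)(-3.4)+(7.6 × 10⁻⁴)(-0.60) = 2.6 × 10⁻⁴ → stable
The 164–242 m interval has Δρ < 0: lighter water underlies denser water.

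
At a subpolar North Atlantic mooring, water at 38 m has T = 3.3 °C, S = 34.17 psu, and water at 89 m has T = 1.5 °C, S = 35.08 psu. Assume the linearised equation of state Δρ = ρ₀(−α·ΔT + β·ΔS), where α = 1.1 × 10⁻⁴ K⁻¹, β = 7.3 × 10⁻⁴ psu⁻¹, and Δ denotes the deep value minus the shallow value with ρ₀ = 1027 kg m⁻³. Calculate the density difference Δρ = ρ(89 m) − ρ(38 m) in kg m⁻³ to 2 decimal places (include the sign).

+0.89 kg m⁻³

ΔT = -1.8 K, ΔS = +0.91 psu (deep − shallow).
Δρ/ρ₀ = −(1.1 × 10⁻⁴)(-1.8) + (7.3 × 10⁻⁴)(+0.91) = 8.623 × 10⁻⁴.
Δρ = 1027 × (8.623 × 10⁻⁴) = +0.89 kg m⁻³.
Positive Δρ: denser below, stable.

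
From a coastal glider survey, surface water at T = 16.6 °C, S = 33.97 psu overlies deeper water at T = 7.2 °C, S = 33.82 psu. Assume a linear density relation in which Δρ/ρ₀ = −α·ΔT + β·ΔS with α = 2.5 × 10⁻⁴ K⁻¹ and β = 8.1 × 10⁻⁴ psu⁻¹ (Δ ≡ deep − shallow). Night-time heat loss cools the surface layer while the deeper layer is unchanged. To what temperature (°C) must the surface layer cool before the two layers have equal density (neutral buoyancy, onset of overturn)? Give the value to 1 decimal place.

Neutral buoyancy requires Δρ = 0, i.e. −α(T_deep − T_surf′) + β(S_deep − S_surf) = 0.
T_surf′ = T_deep − (β/α)·ΔS = 7.2 − (8.1 × 10⁻⁴/2.5 × 10⁻⁴)·(-0.15) = 7.686 °C.
Cooling required: 16.6 − (7.686) = 8.914 °C.

7.7 °C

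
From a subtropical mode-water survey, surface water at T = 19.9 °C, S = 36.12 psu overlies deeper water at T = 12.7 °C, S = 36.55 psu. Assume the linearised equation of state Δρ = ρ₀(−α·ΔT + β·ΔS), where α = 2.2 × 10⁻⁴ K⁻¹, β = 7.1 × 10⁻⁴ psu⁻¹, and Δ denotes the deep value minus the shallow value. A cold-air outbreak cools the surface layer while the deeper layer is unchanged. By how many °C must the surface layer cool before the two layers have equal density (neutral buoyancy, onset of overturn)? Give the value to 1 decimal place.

Neutral buoyancy requires Δρ = 0, i.e. −α(T_deep − T_surf′) + β(S_deep − S_surf) = 0.
T_surf′ = T_deep − (β/α)·ΔS = 12.7 − (7.1 × 10⁻⁴/2.2 × 10⁻⁴)·(+0.43) = 11.312 °C.
Cooling required: 19.9 − (11.312) = 8.588 °C.

8.6 °C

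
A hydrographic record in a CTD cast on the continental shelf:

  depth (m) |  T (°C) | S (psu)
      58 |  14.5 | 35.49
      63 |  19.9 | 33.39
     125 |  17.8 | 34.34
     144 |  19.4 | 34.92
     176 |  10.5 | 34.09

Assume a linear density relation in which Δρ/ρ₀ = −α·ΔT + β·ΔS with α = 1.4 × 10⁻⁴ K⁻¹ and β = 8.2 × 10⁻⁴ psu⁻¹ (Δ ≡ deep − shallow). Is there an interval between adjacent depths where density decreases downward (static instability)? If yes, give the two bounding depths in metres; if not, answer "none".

58–63 m

Evaluate Δρ/ρ₀ = −αΔT + βΔS across each adjacent pair:
  58–63 m: −αΔT+βΔS = −(1.4 × 10⁻⁴)(+5.4)+(8.2 × 10⁻⁴)(-2.10) = -2.5 × 10⁻³ → UNSTABLE
  63–125 m: −αΔT+βΔS = −(1.4 × 10⁻⁴)(-2.1)+(8.2 × 10⁻⁴)(+0.95) = 1.1 × 10⁻³ → stable
  125–144 m: −αΔT+βΔS = −(1.4 × 10⁻⁴)(+1.6)+(8.2 × 10⁻⁴)(+0.58) = 2.5 × 10⁻⁴ → stable
  144–176 m: −αΔT+βΔS = −(1.4 × 10⁻⁴)(-8.9)+(8.2 × 10⁻⁴)(-0.83) = 5.7 × 10⁻⁴ → stable
The 58–63 m interval has Δρ < 0: lighter water underlies denser water.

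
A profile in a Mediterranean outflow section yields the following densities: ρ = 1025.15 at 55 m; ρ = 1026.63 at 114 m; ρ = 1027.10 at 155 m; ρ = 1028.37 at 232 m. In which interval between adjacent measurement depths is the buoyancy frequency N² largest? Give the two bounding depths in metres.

55–114 m

Compute the density gradient over each adjacent pair:
  55–114 m: Δρ/Δz = 1.48/59 = 0.025 kg m⁻⁴
  114–155 m: Δρ/Δz = 0.47/41 = 0.011 kg m⁻⁴
  155–232 m: Δρ/Δz = 1.27/77 = 0.016 kg m⁻⁴
The largest gradient is in the 55–114 m interval — the pycnocline.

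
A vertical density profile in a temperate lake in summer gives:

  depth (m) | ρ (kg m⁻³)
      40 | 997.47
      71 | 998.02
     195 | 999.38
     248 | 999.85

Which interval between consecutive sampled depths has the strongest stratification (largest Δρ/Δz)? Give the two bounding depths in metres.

Compute the density gradient over each adjacent pair:
  40–71 m: Δρ/Δz = 0.55/31 = 0.018 kg m⁻⁴
  71–195 m: Δρ/Δz = 1.36/124 = 0.011 kg m⁻⁴
  195–248 m: Δρ/Δz = 0.47/53 = 8.9 × 10⁻³ kg m⁻⁴
The largest gradient is in the 40–71 m interval — the pycnocline.

40–71 m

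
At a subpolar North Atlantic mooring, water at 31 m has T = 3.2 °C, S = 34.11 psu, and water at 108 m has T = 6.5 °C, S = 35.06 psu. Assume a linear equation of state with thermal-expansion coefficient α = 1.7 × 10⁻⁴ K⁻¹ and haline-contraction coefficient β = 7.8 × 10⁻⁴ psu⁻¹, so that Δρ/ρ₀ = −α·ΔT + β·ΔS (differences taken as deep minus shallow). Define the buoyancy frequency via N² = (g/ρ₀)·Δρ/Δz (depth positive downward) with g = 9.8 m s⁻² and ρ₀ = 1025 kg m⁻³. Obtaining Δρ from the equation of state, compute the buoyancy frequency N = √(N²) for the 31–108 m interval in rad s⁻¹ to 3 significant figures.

4.79 × 10⁻³ rad s⁻¹

ΔT = +3.3 K, ΔS = +0.95 psu (deep − shallow).
Δρ/ρ₀ = −αΔT + βΔS = -5.61 × 10⁻⁴ + 7.41 × 10⁻⁴ = 1.80 × 10⁻⁴, so Δρ ≈ 0.1845 kg m⁻³.
N² = (g/ρ₀)·Δρ/Δz = g·(Δρ/ρ₀)/Δz = 9.8 × 1.80 × 10⁻⁴ / 77 = 2.2909 × 10⁻⁵ s⁻².
N = √(2.2909 × 10⁻⁵) = 4.7863 × 10⁻³ rad s⁻¹ ≈ 4.79 × 10⁻³ rad s⁻¹.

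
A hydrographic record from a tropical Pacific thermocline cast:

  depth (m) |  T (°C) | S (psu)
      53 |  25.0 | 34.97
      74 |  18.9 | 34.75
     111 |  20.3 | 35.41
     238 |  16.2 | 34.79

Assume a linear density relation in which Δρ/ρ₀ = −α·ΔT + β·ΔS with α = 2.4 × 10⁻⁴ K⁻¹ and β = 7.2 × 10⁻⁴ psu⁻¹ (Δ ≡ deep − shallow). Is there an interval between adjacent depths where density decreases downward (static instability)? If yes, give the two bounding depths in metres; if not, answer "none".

Evaluate Δρ/ρ₀ = −αΔT + βΔS across each adjacent pair:
  53–74 m: −αΔT+βΔS = −(2.4 × 10⁻⁴)(-6.1)+(7.2 × 10⁻⁴)(-0.22) = 1.3 × 10⁻³ → stable
  74–111 m: −αΔT+βΔS = −(2.4 × 10⁻⁴)(+1.4)+(7.2 × 10⁻⁴)(+0.66) = 1.4 × 10⁻⁴ → stable
  111–238 m: −αΔT+βΔS = −(2.4 × 10⁻⁴)(-4.1)+(7.2 × 10⁻⁴)(-0.62) = 5.4 × 10⁻⁴ → stable
Every interval has Δρ > 0: the column is stably stratified throughout.

none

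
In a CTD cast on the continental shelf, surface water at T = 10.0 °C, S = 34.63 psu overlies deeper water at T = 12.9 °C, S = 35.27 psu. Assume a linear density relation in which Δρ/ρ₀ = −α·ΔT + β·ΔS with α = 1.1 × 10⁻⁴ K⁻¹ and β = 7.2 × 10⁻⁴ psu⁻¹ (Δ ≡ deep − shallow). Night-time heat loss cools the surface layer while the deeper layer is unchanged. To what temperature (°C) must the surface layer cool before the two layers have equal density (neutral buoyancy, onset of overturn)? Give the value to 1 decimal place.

Neutral buoyancy requires Δρ = 0, i.e. −α(T_deep − T_surf′) + β(S_deep − S_surf) = 0.
T_surf′ = T_deep − (β/α)·ΔS = 12.9 − (7.2 × 10⁻⁴/1.1 × 10⁻⁴)·(+0.64) = 8.711 °C.
Cooling required: 10.0 − (8.711) = 1.289 °C.

8.7 °C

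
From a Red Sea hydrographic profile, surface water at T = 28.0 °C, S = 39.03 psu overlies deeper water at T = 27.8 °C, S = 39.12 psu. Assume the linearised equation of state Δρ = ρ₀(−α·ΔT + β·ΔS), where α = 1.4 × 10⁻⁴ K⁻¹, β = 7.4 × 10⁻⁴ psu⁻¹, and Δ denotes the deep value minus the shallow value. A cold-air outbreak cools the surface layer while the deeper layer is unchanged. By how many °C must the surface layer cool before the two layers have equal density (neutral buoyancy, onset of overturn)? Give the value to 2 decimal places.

0.68 °C

Neutral buoyancy requires Δρ = 0, i.e. −α(T_deep − T_surf′) + β(S_deep − S_surf) = 0.
T_surf′ = T_deep − (β/α)·ΔS = 27.8 − (7.4 × 10⁻⁴/1.4 × 10⁻⁴)·(+0.09) = 27.3243 °C.
Cooling required: 28.0 − (27.3243) = 0.6757 °C.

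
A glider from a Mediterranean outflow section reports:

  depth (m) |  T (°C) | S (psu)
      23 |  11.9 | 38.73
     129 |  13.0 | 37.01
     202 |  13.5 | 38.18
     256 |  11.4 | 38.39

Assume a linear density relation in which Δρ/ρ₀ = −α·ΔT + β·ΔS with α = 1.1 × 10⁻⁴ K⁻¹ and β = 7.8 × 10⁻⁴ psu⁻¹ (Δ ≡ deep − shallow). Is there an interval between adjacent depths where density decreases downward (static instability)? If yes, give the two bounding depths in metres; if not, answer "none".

23–129 m

Evaluate Δρ/ρ₀ = −αΔT + βΔS across each adjacent pair:
  23–129 m: −αΔT+βΔS = −(1.1 × 10⁻⁴)(+1.1)+(7.8 × 10⁻⁴)(-1.72) = -1.5 × 10⁻³ → UNSTABLE
  129–202 m: −αΔT+βΔS = −(1.1 × 10⁻⁴)(+0.5)+(7.8 × 10⁻⁴)(+1.17) = 8.6 × 10⁻⁴ → stable
  202–256 m: −αΔT+βΔS = −(1.1 × 10⁻⁴)(-2.1)+(7.8 × 10⁻⁴)(+0.21) = 3.9 × 10⁻⁴ → stable
The 23–129 m interval has Δρ < 0: lighter water underlies denser water.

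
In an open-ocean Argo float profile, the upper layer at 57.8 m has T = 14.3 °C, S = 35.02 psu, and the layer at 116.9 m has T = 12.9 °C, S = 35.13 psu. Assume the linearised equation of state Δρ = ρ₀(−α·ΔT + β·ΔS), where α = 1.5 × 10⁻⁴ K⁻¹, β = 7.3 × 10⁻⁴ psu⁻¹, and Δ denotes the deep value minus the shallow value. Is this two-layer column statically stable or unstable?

stable

ΔT = 12.9 − 14.3 = -1.4 K and ΔS = 35.13 − 35.02 = +0.11 psu (deep − shallow).
−αΔT = 2.10 × 10⁻⁴; βΔS = 8.03 × 10⁻⁵; sum Δρ/ρ₀ = 2.903 × 10⁻⁴.
Δρ/ρ₀ > 0, so Δρ > 0: deeper water is denser → statically stable.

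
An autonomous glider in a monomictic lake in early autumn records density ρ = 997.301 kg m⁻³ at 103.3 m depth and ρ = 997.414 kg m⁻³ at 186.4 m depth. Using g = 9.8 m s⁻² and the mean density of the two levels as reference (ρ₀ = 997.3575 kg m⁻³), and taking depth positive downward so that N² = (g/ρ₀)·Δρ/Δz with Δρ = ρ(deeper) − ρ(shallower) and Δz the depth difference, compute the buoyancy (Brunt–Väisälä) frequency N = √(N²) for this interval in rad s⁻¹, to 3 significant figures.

Δρ = 997.414 − 997.301 = 0.113 kg m⁻³ over Δz = 186.4 − 103.3 = 83.1 m.
N² = (9.8/997.3575) × (0.113/83.1) = 1.3361 × 10⁻⁵ s⁻².
N = √(1.3361 × 10⁻⁵) = 3.6553 × 10⁻³ rad s⁻¹ ≈ 3.66 × 10⁻³ rad s⁻¹.

3.66 × 10⁻³ rad s⁻¹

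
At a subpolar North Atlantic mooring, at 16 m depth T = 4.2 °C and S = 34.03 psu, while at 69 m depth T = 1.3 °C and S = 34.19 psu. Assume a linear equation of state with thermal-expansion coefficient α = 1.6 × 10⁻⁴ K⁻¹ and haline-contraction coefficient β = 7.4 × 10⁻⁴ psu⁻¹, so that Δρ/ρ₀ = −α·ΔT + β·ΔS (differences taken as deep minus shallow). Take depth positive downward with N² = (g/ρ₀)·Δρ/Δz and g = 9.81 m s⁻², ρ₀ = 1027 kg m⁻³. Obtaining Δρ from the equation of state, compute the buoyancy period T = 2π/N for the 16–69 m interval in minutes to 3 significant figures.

10.1 min

ΔT = -2.9 K, ΔS = +0.16 psu (deep − shallow).
Δρ/ρ₀ = −αΔT + βΔS = 4.64 × 10⁻⁴ + 1.184 × 10⁻⁴ = 5.824 × 10⁻⁴, so Δρ ≈ 0.5981 kg m⁻³.
N² = (g/ρ₀)·Δρ/Δz = g·(Δρ/ρ₀)/Δz = 9.81 × 5.824 × 10⁻⁴ / 53 = 1.0780 × 10⁻⁴ s⁻².
N = √(1.0780 × 10⁻⁴) = 0.010383 rad s⁻¹ → T = 2π/N = 605.14 s = 10.086 min ≈ 10.1 min.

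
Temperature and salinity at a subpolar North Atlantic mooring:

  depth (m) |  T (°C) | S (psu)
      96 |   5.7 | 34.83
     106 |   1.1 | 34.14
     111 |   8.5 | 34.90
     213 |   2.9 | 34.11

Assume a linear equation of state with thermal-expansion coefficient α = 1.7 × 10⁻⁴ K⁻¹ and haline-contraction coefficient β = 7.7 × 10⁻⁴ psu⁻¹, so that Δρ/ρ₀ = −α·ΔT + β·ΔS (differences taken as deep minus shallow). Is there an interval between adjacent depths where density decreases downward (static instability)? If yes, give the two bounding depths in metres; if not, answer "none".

Evaluate Δρ/ρ₀ = −αΔT + βΔS across each adjacent pair:
  96–106 m: −αΔT+βΔS = −(1.7 × 10⁻⁴)(-4.6)+(7.7 × 10⁻⁴)(-0.69) = 2.5 × 10⁻⁴ → stable
  106–111 m: −αΔT+βΔS = −(1.7 × 10⁻⁴)(+7.4)+(7.7 × 10⁻⁴)(+0.76) = -6.7 × 10⁻⁴ → UNSTABLE
  111–213 m: −αΔT+βΔS = −(1.7 × 10⁻⁴)(-5.6)+(7.7 × 10⁻⁴)(-0.79) = 3.4 × 10⁻⁴ → stable
The 106–111 m interval has Δρ < 0: lighter water underlies denser water.

106–111 m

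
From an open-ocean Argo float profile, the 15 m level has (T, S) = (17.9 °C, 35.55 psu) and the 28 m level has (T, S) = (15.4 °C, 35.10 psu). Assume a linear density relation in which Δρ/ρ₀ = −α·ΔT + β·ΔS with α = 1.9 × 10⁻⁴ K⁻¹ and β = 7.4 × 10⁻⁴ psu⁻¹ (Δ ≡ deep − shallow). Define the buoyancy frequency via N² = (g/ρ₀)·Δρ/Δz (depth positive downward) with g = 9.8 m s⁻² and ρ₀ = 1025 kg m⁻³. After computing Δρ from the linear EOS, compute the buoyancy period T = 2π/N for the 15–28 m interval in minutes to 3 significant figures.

ΔT = -2.5 K, ΔS = -0.45 psu (deep − shallow).
Δρ/ρ₀ = −αΔT + βΔS = 4.75 × 10⁻⁴ − 3.33 × 10⁻⁴ = 1.42 × 10⁻⁴, so Δρ ≈ 0.1456 kg m⁻³.
N² = (g/ρ₀)·Δρ/Δz = g·(Δρ/ρ₀)/Δz = 9.8 × 1.42 × 10⁻⁴ / 13 = 1.0705 × 10⁻⁴ s⁻².
N = √(1.0705 × 10⁻⁴) = 0.010346 rad s⁻¹ → T = 2π/N = 607.31 s = 10.122 min ≈ 10.1 min.

10.1 min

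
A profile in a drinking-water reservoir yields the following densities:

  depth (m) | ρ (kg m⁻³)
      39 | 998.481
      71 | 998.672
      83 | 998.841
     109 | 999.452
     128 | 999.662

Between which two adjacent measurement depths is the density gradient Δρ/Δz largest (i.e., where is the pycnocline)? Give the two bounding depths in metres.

Compute the density gradient over each adjacent pair:
  39–71 m: Δρ/Δz = 0.191/32 = 6.0 × 10⁻³ kg m⁻⁴
  71–83 m: Δρ/Δz = 0.169/12 = 0.014 kg m⁻⁴
  83–109 m: Δρ/Δz = 0.611/26 = 0.024 kg m⁻⁴
  109–128 m: Δρ/Δz = 0.210/19 = 0.011 kg m⁻⁴
The largest gradient is in the 83–109 m interval — the pycnocline.

83–109 m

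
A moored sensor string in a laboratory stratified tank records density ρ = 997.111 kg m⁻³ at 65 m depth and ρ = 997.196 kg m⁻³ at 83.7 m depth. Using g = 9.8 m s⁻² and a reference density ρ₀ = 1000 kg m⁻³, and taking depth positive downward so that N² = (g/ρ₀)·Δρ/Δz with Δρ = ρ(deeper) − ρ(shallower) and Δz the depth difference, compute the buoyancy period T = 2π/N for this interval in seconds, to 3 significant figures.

941 s

Δρ = 997.196 − 997.111 = 0.085 kg m⁻³ over Δz = 83.7 − 65 = 18.7 m.
N² = (9.8/1000) × (0.085/18.7) = 4.4545 × 10⁻⁵ s⁻².
N = √(4.4545 × 10⁻⁵) = 6.6742 × 10⁻³ rad s⁻¹, so T = 2π/N = 941.41 s ≈ 941 s.
A positive N² confirms static stability across the interval.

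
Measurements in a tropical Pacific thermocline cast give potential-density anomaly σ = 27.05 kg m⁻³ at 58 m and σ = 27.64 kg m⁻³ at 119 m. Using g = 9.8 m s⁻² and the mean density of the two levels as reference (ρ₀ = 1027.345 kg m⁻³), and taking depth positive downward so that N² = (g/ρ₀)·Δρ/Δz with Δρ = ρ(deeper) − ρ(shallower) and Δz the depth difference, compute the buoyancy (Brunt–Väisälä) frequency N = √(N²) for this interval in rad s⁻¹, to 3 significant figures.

Δρ = 1027.64 − 1027.05 = 0.59 kg m⁻³ over Δz = 119 − 58 = 61 m.
N² = (9.8/1027.345) × (0.59/61) = 9.2264 × 10⁻⁵ s⁻².
N = √(9.2264 × 10⁻⁵) = 9.6054 × 10⁻³ rad s⁻¹ ≈ 9.61 × 10⁻³ rad s⁻¹.

9.61 × 10⁻³ rad s⁻¹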